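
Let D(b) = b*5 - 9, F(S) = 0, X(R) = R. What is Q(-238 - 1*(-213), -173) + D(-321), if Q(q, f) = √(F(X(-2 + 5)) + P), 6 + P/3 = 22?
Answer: -1614 + 4*√3 ≈ -1607.1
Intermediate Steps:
P = 48 (P = -18 + 3*22 = -18 + 66 = 48)
D(b) = -9 + 5*b (D(b) = 5*b - 9 = -9 + 5*b)
Q(q, f) = 4*√3 (Q(q, f) = √(0 + 48) = √48 = 4*√3)
Q(-238 - 1*(-213), -173) + D(-321) = 4*√3 + (-9 + 5*(-321)) = 4*√3 + (-9 - 1605) = 4*√3 - 1614 = -1614 + 4*√3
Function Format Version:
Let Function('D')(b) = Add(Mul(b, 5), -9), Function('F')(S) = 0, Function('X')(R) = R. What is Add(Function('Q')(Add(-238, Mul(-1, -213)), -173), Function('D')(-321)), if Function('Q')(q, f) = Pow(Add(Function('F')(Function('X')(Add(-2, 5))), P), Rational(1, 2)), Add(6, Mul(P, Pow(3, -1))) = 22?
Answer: Add(-1614, Mul(4, Pow(3, Rational(1, 2)))) ≈ -1607.1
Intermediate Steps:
P = 48 (P = Add(-18, Mul(3, 22)) = Add(-18, 66) = 48)
Function('D')(b) = Add(-9, Mul(5, b)) (Function('D')(b) = Add(Mul(5, b), -9) = Add(-9, Mul(5, b)))
Function('Q')(q, f) = Mul(4, Pow(3, Rational(1, 2))) (Function('Q')(q, f) = Pow(Add(0, 48), Rational(1, 2)) = Pow(48, Rational(1, 2)) = Mul(4, Pow(3, Rational(1, 2))))
Add(Function('Q')(Add(-238, Mul(-1, -213)), -173), Function('D')(-321)) = Add(Mul(4, Pow(3, Rational(1, 2))), Add(-9, Mul(5, -321))) = Add(Mul(4, Pow(3, Rational(1, 2))), Add(-9, -1605)) = Add(Mul(4, Pow(3, Rational(1, 2))), -1614) = Add(-1614, Mul(4, Pow(3, Rational(1, 2))))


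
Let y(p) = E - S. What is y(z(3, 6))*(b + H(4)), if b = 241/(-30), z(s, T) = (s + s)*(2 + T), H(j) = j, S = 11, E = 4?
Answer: 847/30 ≈ 28.233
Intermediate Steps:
z(s, T) = 2*s*(2 + T) (z(s, T) = (2*s)*(2 + T) = 2*s*(2 + T))
b = -241/30 (b = 241*(-1/30) = -241/30 ≈ -8.0333)
y(p) = -7 (y(p) = 4 - 1*11 = 4 - 11 = -7)
y(z(3, 6))*(b + H(4)) = -7*(-241/30 + 4) = -7*(-121/30) = 847/30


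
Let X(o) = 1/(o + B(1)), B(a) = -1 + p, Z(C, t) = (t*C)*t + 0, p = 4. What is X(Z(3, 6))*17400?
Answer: 5800/37 ≈ 156.76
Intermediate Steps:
Z(C, t) = C*t**2 (Z(C, t) = (C*t)*t + 0 = C*t**2 + 0 = C*t**2)
B(a) = 3 (B(a) = -1 + 4 = 3)
X(o) = 1/(3 + o) (X(o) = 1/(o + 3) = 1/(3 + o))
X(Z(3, 6))*17400 = 17400/(3 + 3*6**2) = 17400/(3 + 3*36) = 17400/(3 + 108) = 17400/111 = (1/111)*17400 = 5800/37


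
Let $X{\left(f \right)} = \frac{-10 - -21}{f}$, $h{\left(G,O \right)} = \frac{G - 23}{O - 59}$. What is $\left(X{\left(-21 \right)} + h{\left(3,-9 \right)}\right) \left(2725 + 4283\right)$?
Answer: $- \frac{191552}{119} \approx -1609.7$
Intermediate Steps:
$h{\left(G,O \right)} = \frac{-23 + G}{-59 + O}$
$X{\left(f \right)} = \frac{11}{f}$ ($X{\left(f \right)} = \frac{-10 + 21}{f} = \frac{11}{f}$)
$\left(X{\left(-21 \right)} + h{\left(3,-9 \right)}\right) \left(2725 + 4283\right) = \left(\frac{11}{-21} + \frac{-23 + 3}{-59 - 9}\right) \left(2725 + 4283\right) = \left(11 \left(- \frac{1}{21}\right) + \frac{1}{-68} \left(-20\right)\right) 7008 = \left(- \frac{11}{21} - - \frac{5}{17}\right) 7008 = \left(- \frac{11}{21} + \frac{5}{17}\right) 7008 = \left(- \frac{82}{357}\right) 7008 = - \frac{191552}{119}$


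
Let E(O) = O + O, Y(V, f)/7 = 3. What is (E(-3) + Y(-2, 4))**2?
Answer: 225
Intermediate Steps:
Y(V, f) = 21 (Y(V, f) = 7*3 = 21)
E(O) = 2*O
(E(-3) + Y(-2, 4))**2 = (2*(-3) + 21)**2 = (-6 + 21)**2 = 15**2 = 225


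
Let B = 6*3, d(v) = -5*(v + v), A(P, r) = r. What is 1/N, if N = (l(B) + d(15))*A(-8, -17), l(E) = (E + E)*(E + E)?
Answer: -1/19482 ≈ -5.1329e-5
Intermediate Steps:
d(v) = -10*v
B = 18
l(E) = 4*E² (l(E) = (2*E)*(2*E) = 4*E²)
N = -19482 (N = (4*18² - 10*15)*(-17) = (4*324 - 150)*(-17) = (1296 - 150)*(-17) = 1146*(-17) = -19482)
1/N = 1/(-19482) = -1/19482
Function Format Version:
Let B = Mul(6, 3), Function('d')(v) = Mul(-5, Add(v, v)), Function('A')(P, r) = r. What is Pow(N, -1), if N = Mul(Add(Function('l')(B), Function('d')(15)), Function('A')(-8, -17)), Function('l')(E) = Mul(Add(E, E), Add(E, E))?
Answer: Rational(-1, 19482) ≈ -5.1329e-5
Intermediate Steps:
Function('d')(v) = Mul(-10, v) (Function('d')(v) = Mul(-5, Mul(2, v)) = Mul(-10, v))
B = 18
Function('l')(E) = Mul(4, Pow(E, 2)) (Function('l')(E) = Mul(Mul(2, E), Mul(2, E)) = Mul(4, Pow(E, 2)))
N = -19482 (N = Mul(Add(Mul(4, Pow(18, 2)), Mul(-10, 15)), -17) = Mul(Add(Mul(4, 324), -150), -17) = Mul(Add(1296, -150), -17) = Mul(1146, -17) = -19482)
Pow(N, -1) = Pow(-19482, -1) = Rational(-1, 19482)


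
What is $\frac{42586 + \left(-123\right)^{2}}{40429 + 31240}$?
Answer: $\frac{57715}{71669} \approx 0.8053$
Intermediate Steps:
$\frac{42586 + \left(-123\right)^{2}}{40429 + 31240} = \frac{42586 + 15129}{71669} = 57715 \cdot \frac{1}{71669} = \frac{57715}{71669}$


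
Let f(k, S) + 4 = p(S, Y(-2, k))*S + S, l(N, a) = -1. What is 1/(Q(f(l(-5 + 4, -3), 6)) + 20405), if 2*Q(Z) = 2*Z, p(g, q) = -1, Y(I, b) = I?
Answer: 1/20401 ≈ 4.9017e-5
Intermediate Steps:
f(k, S) = -4 (f(k, S) = -4 + (-S + S) = -4 + 0 = -4)
Q(Z) = Z (Q(Z) = (2*Z)/2 = Z)
1/(Q(f(l(-5 + 4, -3), 6)) + 20405) = 1/(-4 + 20405) = 1/20401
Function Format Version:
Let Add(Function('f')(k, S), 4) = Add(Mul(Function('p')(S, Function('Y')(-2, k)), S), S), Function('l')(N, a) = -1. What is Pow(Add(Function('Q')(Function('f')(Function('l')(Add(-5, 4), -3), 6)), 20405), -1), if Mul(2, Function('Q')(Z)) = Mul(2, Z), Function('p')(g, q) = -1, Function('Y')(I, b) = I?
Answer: Rational(1, 20401) ≈ 4.9017e-5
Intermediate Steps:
Function('f')(k, S) = -4 (Function('f')(k, S) = Add(-4, Add(Mul(-1, S), S)) = Add(-4, 0) = -4)
Function('Q')(Z) = Z (Function('Q')(Z) = Mul(Rational(1, 2), Mul(2, Z)) = Z)
Pow(Add(Function('Q')(Function('f')(Function('l')(Add(-5, 4), -3), 6)), 20405), -1) = Pow(Add(-4, 20405), -1) = Pow(20401, -1) = Rational(1, 20401)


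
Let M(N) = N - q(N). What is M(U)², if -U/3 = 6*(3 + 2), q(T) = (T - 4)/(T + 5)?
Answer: 59969536/7225 ≈ 8300.3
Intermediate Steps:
q(T) = (-4 + T)/(5 + T)
U = -90 (U = -18*(3 + 2) = -18*5 = -3*30 = -90)
M(N) = N - (-4 + N)/(5 + N)
M(U)² = ((4 - 1*(-90) - 90*(5 - 90))/(5 - 90))² = ((4 + 90 - 90*(-85))/(-85))² = (-(4 + 90 + 7650)/85)² = (-1/85*7744)² = (-7744/85)² = 59969536/7225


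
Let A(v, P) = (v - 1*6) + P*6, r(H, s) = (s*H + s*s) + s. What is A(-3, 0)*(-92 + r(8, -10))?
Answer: 738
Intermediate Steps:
r(H, s) = s + s² + H*s (r(H, s) = (H*s + s²) + s = (s² + H*s) + s = s + s² + H*s)
A(v, P) = -6 + v + 6*P (A(v, P) = (v - 6) + 6*P = (-6 + v) + 6*P = -6 + v + 6*P)
A(-3, 0)*(-92 + r(8, -10)) = (-6 - 3 + 6*0)*(-92 - 10*(1 + 8 - 10)) = (-6 - 3 + 0)*(-92 - 10*(-1)) = -9*(-92 + 10) = -9*(-82) = 738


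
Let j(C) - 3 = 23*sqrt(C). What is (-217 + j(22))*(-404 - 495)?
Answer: 192386 - 20677*sqrt(22) ≈ 95402.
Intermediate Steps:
j(C) = 3 + 23*sqrt(C)
(-217 + j(22))*(-404 - 495) = (-217 + (3 + 23*sqrt(22)))*(-404 - 495) = (-214 + 23*sqrt(22))*(-899) = 192386 - 20677*sqrt(22)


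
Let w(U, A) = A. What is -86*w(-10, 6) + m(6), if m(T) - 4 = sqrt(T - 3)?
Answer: -512 + sqrt(3) ≈ -510.27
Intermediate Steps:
m(T) = 4 + sqrt(-3 + T) (m(T) = 4 + sqrt(T - 3) = 4 + sqrt(-3 + T))
-86*w(-10, 6) + m(6) = -86*6 + (4 + sqrt(-3 + 6)) = -516 + (4 + sqrt(3)) = -512 + sqrt(3)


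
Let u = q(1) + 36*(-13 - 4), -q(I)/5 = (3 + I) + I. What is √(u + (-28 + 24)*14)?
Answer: 3*I*√77 ≈ 26.325*I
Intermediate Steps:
q(I) = -15 - 10*I (q(I) = -5*((3 + I) + I) = -5*(3 + 2*I) = -15 - 10*I)
u = -637 (u = (-15 - 10*1) + 36*(-13 - 4) = (-15 - 10) + 36*(-17) = -25 - 612 = -637)
√(u + (-28 + 24)*14) = √(-637 + (-28 + 24)*14) = √(-637 - 4*14) = √(-637 - 56) = √(-693) = 3*I*√77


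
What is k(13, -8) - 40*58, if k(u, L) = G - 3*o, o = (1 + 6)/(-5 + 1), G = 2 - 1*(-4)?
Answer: -9235/4 ≈ -2308.8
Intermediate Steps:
G = 6 (G = 2 + 4 = 6)
o = -7/4 (o = 7/(-4) = 7*(-1/4) = -7/4 ≈ -1.7500)
k(u, L) = 45/4 (k(u, L) = 6 - 3*(-7/4) = 6 + 21/4 = 45/4)
k(13, -8) - 40*58 = 45/4 - 40*58 = 45/4 - 2320 = -9235/4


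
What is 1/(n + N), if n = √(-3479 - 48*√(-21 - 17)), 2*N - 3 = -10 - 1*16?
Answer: -1/(23/2 - √(-3479 - 48*I*√38)) ≈ -0.002522 + 0.016555*I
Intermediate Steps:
N = -23/2 (N = 3/2 + (-10 - 1*16)/2 = 3/2 + (-10 - 16)/2 = 3/2 + (½)*(-26) = 3/2 - 13 = -23/2 ≈ -11.500)
n = √(-3479 - 48*I*√38) ≈ 2.506 - 59.036*I
1/(n + N) = 1/(√(-3479 - 48*I*√38) - 23/2) = 1/(-23/2 + √(-3479 - 48*I*√38))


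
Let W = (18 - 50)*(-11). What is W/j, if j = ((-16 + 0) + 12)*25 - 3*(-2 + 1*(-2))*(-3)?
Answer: -44/17 ≈ -2.5882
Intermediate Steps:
j = -136 (j = (-16 + 12)*25 - 3*(-2 - 2)*(-3) = -4*25 - 3*(-4)*(-3) = -100 + 12*(-3) = -100 - 36 = -136)
W = 352 (W = -32*(-11) = 352)
W/j = 352/(-136) = 352*(-1/136) = -44/17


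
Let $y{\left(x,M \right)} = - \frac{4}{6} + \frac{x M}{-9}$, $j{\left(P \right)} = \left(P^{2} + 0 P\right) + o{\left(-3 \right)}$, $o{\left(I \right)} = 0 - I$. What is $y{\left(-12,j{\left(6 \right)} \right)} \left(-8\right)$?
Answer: $- \frac{1232}{3} \approx -410.67$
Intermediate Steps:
$o{\left(I \right)} = - I$
$j{\left(P \right)} = 3 + P^{2}$ ($j{\left(P \right)} = \left(P^{2} + 0 P\right) - -3 = \left(P^{2} + 0\right) + 3 = P^{2} + 3 = 3 + P^{2}$)
$y{\left(x,M \right)} = - \frac{2}{3} - \frac{M x}{9}$ ($y{\left(x,M \right)} = \left(-4\right) \frac{1}{6} + M x \left(- \frac{1}{9}\right) = - \frac{2}{3} - \frac{M x}{9}$)
$y{\left(-12,j{\left(6 \right)} \right)} \left(-8\right) = \left(- \frac{2}{3} - \frac{1}{9} \left(3 + 6^{2}\right) \left(-12\right)\right) \left(-8\right) = \left(- \frac{2}{3} - \frac{1}{9} \left(3 + 36\right) \left(-12\right)\right) \left(-8\right) = \left(- \frac{2}{3} - \frac{13}{3} \left(-12\right)\right) \left(-8\right) = \left(- \frac{2}{3} + 52\right) \left(-8\right) = \frac{154}{3} \left(-8\right) = - \frac{1232}{3}$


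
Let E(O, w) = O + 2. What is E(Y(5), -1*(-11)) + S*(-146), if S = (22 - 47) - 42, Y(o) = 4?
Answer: 9788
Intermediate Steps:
E(O, w) = 2 + O
S = -67 (S = -25 - 42 = -67)
E(Y(5), -1*(-11)) + S*(-146) = (2 + 4) - 67*(-146) = 6 + 9782 = 9788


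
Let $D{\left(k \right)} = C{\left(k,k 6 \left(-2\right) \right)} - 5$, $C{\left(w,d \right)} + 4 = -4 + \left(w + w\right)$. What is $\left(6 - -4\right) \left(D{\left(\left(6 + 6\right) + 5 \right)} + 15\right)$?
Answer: $360$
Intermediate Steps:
$C{\left(w,d \right)} = -8 + 2 w$ ($C{\left(w,d \right)} = -4 + \left(-4 + \left(w + w\right)\right) = -4 + \left(-4 + 2 w\right) = -8 + 2 w$)
$D{\left(k \right)} = -13 + 2 k$ ($D{\left(k \right)} = \left(-8 + 2 k\right) - 5 = -13 + 2 k$)
$\left(6 - -4\right) \left(D{\left(\left(6 + 6\right) + 5 \right)} + 15\right) = \left(6 - -4\right) \left(\left(-13 + 2 \left(\left(6 + 6\right) + 5\right)\right) + 15\right) = \left(6 + 4\right) \left(\left(-13 + 2 \left(12 + 5\right)\right) + 15\right) = 10 \left(\left(-13 + 2 \cdot 17\right) + 15\right) = 10 \left(\left(-13 + 34\right) + 15\right) = 10 \left(21 + 15\right) = 10 \cdot 36 = 360$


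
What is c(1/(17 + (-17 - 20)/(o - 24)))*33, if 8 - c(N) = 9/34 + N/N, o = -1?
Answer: 7557/34 ≈ 222.26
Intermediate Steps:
c(N) = 229/34 (c(N) = 8 - (9/34 + N/N) = 8 - (9*(1/34) + 1) = 8 - (9/34 + 1) = 8 - 1*43/34 = 8 - 43/34 = 229/34)
c(1/(17 + (-17 - 20)/(o - 24)))*33 = (229/34)*33 = 7557/34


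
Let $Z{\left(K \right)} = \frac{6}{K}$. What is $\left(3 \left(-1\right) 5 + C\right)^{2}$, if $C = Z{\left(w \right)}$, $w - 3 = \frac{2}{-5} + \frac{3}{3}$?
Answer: $\frac{1600}{9} \approx 177.78$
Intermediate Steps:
$w = \frac{18}{5}$ ($w = 3 + \left(\frac{2}{-5} + \frac{3}{3}\right) = 3 + \left(2 \left(- \frac{1}{5}\right) + 3 \cdot \frac{1}{3}\right) = 3 + \left(- \frac{2}{5} + 1\right) = 3 + \frac{3}{5} = \frac{18}{5} \approx 3.6$)
$C = \frac{5}{3}$ ($C = \frac{6}{\frac{18}{5}} = 6 \cdot \frac{5}{18} = \frac{5}{3} \approx 1.6667$)
$\left(3 \left(-1\right) 5 + C\right)^{2} = \left(3 \left(-1\right) 5 + \frac{5}{3}\right)^{2} = \left(\left(-3\right) 5 + \frac{5}{3}\right)^{2} = \left(-15 + \frac{5}{3}\right)^{2} = \left(- \frac{40}{3}\right)^{2} = \frac{1600}{9}$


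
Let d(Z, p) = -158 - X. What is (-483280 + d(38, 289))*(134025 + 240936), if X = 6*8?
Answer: -181288394046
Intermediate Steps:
X = 48
d(Z, p) = -206 (d(Z, p) = -158 - 1*48 = -158 - 48 = -206)
(-483280 + d(38, 289))*(134025 + 240936) = (-483280 - 206)*(134025 + 240936) = -483486*374961 = -181288394046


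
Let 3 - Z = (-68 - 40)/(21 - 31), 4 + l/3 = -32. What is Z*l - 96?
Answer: 3732/5 ≈ 746.40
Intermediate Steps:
l = -108 (l = -12 + 3*(-32) = -12 - 96 = -108)
Z = -39/5 (Z = 3 - (-68 - 40)/(21 - 31) = 3 - (-108)/(-10) = 3 - (-108)*(-1)/10 = 3 - 1*54/5 = 3 - 54/5 = -39/5 ≈ -7.8000)
Z*l - 96 = -39/5*(-108) - 96 = 4212/5 - 96 = 3732/5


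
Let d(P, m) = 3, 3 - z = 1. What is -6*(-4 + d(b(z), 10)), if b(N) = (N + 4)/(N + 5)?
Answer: 6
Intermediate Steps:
z = 2 (z = 3 - 1*1 = 3 - 1 = 2)
b(N) = (4 + N)/(5 + N)
-6*(-4 + d(b(z), 10)) = -6*(-4 + 3) = -6*(-1) = 6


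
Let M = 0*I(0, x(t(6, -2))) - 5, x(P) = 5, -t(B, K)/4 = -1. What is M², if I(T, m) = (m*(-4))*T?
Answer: 25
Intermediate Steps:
t(B, K) = 4 (t(B, K) = -4*(-1) = 4)
I(T, m) = -4*T*m (I(T, m) = (-4*m)*T = -4*T*m)
M = -5 (M = 0*(-4*0*5) - 5 = 0*0 - 5 = 0 - 5 = -5)
M² = (-5)² = 25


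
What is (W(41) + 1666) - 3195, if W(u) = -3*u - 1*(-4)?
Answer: -1648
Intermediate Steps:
W(u) = 4 - 3*u (W(u) = -3*u + 4 = 4 - 3*u)
(W(41) + 1666) - 3195 = ((4 - 3*41) + 1666) - 3195 = ((4 - 123) + 1666) - 3195 = (-119 + 1666) - 3195 = 1547 - 3195 = -1648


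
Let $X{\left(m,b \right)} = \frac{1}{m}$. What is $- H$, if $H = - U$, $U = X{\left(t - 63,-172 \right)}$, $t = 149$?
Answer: $\frac{1}{86} \approx 0.011628$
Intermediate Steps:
$U = \frac{1}{86}$ ($U = \frac{1}{149 - 63} = \frac{1}{86} \approx 0.011628$)
$H = - \frac{1}{86}$ ($H = \left(-1\right) \frac{1}{86} = - \frac{1}{86} \approx -0.011628$)
$- H = \left(-1\right) \left(- \frac{1}{86}\right) = \frac{1}{86}$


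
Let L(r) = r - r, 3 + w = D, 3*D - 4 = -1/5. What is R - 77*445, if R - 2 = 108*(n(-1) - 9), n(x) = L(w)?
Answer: -35235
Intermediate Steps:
D = 19/15 (D = 4/3 + (-1/5)/3 = 4/3 + (-1*⅕)/3 = 4/3 + (⅓)*(-⅕) = 4/3 - 1/15 = 19/15 ≈ 1.2667)
w = -26/15 (w = -3 + 19/15 = -26/15 ≈ -1.7333)
L(r) = 0
n(x) = 0
R = -970 (R = 2 + 108*(0 - 9) = 2 + 108*(-9) = 2 - 972 = -970)
R - 77*445 = -970 - 77*445 = -970 - 34265 = -35235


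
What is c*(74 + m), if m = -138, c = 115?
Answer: -7360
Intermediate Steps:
c*(74 + m) = 115*(74 - 138) = 115*(-64) = -7360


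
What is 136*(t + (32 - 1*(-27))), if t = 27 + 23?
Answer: 14824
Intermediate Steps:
t = 50
136*(t + (32 - 1*(-27))) = 136*(50 + (32 - 1*(-27))) = 136*(50 + (32 + 27)) = 136*(50 + 59) = 136*109 = 14824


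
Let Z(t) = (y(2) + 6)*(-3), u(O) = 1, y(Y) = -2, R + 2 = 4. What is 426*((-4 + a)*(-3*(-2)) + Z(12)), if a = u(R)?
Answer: -12780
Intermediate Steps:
R = 2 (R = -2 + 4 = 2)
a = 1
Z(t) = -12 (Z(t) = (-2 + 6)*(-3) = 4*(-3) = -12)
426*((-4 + a)*(-3*(-2)) + Z(12)) = 426*((-4 + 1)*(-3*(-2)) - 12) = 426*(-3*6 - 12) = 426*(-18 - 12) = 426*(-30) = -12780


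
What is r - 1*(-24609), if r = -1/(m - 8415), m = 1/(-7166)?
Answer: 1483969242785/60301891 ≈ 24609.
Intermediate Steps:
m = -1/7166 ≈ -0.00013955
r = 7166/60301891 (r = -1/(-1/7166 - 8415) = -1/(-60301891/7166) = -1*(-7166/60301891) = 7166/60301891 ≈ 0.00011884)
r - 1*(-24609) = 7166/60301891 - 1*(-24609) = 7166/60301891 + 24609 = 1483969242785/60301891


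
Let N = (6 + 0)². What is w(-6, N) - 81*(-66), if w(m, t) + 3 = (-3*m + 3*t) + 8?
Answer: 5477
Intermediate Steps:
N = 36 (N = 6² = 36)
w(m, t) = 5 - 3*m + 3*t (w(m, t) = -3 + ((-3*m + 3*t) + 8) = -3 + (8 - 3*m + 3*t) = 5 - 3*m + 3*t)
w(-6, N) - 81*(-66) = (5 - 3*(-6) + 3*36) - 81*(-66) = (5 + 18 + 108) + 5346 = 131 + 5346 = 5477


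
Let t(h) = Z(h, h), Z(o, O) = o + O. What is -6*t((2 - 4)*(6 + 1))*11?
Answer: 1848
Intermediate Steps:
Z(o, O) = O + o
t(h) = 2*h (t(h) = h + h = 2*h)
-6*t((2 - 4)*(6 + 1))*11 = -12*(2 - 4)*(6 + 1)*11 = -12*(-2*7)*11 = -12*(-14)*11 = -6*(-28)*11 = 168*11 = 1848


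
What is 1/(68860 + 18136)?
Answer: 1/86996 ≈ 1.1495e-5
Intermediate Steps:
1/(68860 + 18136) = 1/86996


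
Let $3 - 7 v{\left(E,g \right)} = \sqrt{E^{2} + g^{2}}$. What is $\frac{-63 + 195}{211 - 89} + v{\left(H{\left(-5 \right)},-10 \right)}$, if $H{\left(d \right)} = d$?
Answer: $\frac{645}{427} - \frac{5 \sqrt{5}}{7} \approx -0.086653$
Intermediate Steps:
$v{\left(E,g \right)} = \frac{3}{7} - \frac{\sqrt{E^{2} + g^{2}}}{7}$
$\frac{-63 + 195}{211 - 89} + v{\left(H{\left(-5 \right)},-10 \right)} = \frac{-63 + 195}{211 - 89} + \left(\frac{3}{7} - \frac{\sqrt{\left(-5\right)^{2} + \left(-10\right)^{2}}}{7}\right) = \frac{132}{122} + \left(\frac{3}{7} - \frac{\sqrt{25 + 100}}{7}\right) = 132 \cdot \frac{1}{122} + \left(\frac{3}{7} - \frac{\sqrt{125}}{7}\right) = \frac{66}{61} + \left(\frac{3}{7} - \frac{5 \sqrt{5}}{7}\right) = \frac{645}{427} - \frac{5 \sqrt{5}}{7}$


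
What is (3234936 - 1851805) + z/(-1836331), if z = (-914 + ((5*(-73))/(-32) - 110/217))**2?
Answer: 122471085157572240935/88546294230016 ≈ 1.3831e+6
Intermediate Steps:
z = 39327084019161/48219136 (z = (-914 + (-365*(-1/32) - 110*1/217))**2 = (-914 + (365/32 - 110/217))**2 = (-914 + 75685/6944)**2 = (-6271131/6944)**2 = 39327084019161/48219136 ≈ 8.1559e+5)
(3234936 - 1851805) + z/(-1836331) = (3234936 - 1851805) + (39327084019161/48219136)/(-1836331) = 1383131 + (39327084019161/48219136)*(-1/1836331) = 1383131 - 39327084019161/88546294230016 = 122471085157572240935/88546294230016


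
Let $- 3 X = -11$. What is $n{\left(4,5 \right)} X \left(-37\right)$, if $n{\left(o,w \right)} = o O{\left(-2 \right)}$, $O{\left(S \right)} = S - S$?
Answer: $0$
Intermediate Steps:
$O{\left(S \right)} = 0$
$X = \frac{11}{3}$ ($X = \left(- \frac{1}{3}\right) \left(-11\right) = \frac{11}{3} \approx 3.6667$)
$n{\left(o,w \right)} = 0$ ($n{\left(o,w \right)} = o 0 = 0$)
$n{\left(4,5 \right)} X \left(-37\right) = 0 \cdot \frac{11}{3} \left(-37\right) = 0 \left(-37\right) = 0$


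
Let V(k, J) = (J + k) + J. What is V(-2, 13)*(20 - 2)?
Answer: 432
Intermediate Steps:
V(k, J) = k + 2*J
V(-2, 13)*(20 - 2) = (-2 + 2*13)*(20 - 2) = (-2 + 26)*18 = 24*18 = 432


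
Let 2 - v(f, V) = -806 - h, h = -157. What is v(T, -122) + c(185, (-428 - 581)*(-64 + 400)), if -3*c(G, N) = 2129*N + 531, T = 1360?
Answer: 240594506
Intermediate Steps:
c(G, N) = -177 - 2129*N/3 (c(G, N) = -(2129*N + 531)/3 = -(531 + 2129*N)/3 = -177 - 2129*N/3)
v(f, V) = 651 (v(f, V) = 2 - (-806 - 1*(-157)) = 2 - (-806 + 157) = 2 - 1*(-649) = 2 + 649 = 651)
v(T, -122) + c(185, (-428 - 581)*(-64 + 400)) = 651 + (-177 - 2129*(-428 - 581)*(-64 + 400)/3) = 651 + (-177 - (-2148161)*336/3) = 651 + (-177 - 2129/3*(-339024)) = 651 + (-177 + 240594032) = 651 + 240593855 = 240594506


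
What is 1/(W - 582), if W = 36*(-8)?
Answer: -1/870 ≈ -0.0011494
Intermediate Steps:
W = -288
1/(W - 582) = 1/(-288 - 582) = 1/(-870) = -1/870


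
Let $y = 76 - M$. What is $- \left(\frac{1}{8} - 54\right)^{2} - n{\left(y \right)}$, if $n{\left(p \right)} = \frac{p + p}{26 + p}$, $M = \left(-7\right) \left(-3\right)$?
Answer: $- \frac{15053681}{5184} \approx -2903.9$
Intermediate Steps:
$M = 21$
$y = 55$ ($y = 76 - 21 = 55$)
$n{\left(p \right)} = \frac{2 p}{26 + p}$
$- \left(\frac{1}{8} - 54\right)^{2} - n{\left(y \right)} = - \left(\frac{1}{8} - 54\right)^{2} - 2 \cdot 55 \frac{1}{26 + 55} = - \left(\frac{1}{8} - 54\right)^{2} - 2 \cdot 55 \cdot \frac{1}{81} = - \left(- \frac{431}{8}\right)^{2} - 2 \cdot 55 \cdot \frac{1}{81} = \left(-1\right) \frac{185761}{64} - \frac{110}{81} = - \frac{185761}{64} - \frac{110}{81} = - \frac{15053681}{5184}$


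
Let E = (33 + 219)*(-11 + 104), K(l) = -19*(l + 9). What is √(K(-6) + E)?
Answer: √23379 ≈ 152.90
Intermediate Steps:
K(l) = -171 - 19*l (K(l) = -19*(9 + l) = -171 - 19*l)
E = 23436 (E = 252*93 = 23436)
√(K(-6) + E) = √((-171 - 19*(-6)) + 23436) = √((-171 + 114) + 23436) = √(-57 + 23436) = √23379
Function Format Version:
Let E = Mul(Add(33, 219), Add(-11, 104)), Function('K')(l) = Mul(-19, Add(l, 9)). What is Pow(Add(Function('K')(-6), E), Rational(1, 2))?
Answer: Pow(23379, Rational(1, 2)) ≈ 152.90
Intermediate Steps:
Function('K')(l) = Add(-171, Mul(-19, l)) (Function('K')(l) = Mul(-19, Add(9, l)) = Add(-171, Mul(-19, l)))
E = 23436 (E = Mul(252, 93) = 23436)
Pow(Add(Function('K')(-6), E), Rational(1, 2)) = Pow(Add(Add(-171, Mul(-19, -6)), 23436), Rational(1, 2)) = Pow(Add(Add(-171, 114), 23436), Rational(1, 2)) = Pow(Add(-57, 23436), Rational(1, 2)) = Pow(23379, Rational(1, 2))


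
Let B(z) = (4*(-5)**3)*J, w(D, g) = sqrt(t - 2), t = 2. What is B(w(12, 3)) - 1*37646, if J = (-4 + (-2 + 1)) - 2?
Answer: -34146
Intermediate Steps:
J = -7 (J = (-4 - 1) - 2 = -5 - 2 = -7)
w(D, g) = 0 (w(D, g) = sqrt(2 - 2) = sqrt(0) = 0)
B(z) = 3500 (B(z) = (4*(-5)**3)*(-7) = (4*(-125))*(-7) = -500*(-7) = 3500)
B(w(12, 3)) - 1*37646 = 3500 - 1*37646 = 3500 - 37646 = -34146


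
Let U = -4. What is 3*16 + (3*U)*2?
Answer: 24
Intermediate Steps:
3*16 + (3*U)*2 = 3*16 + (3*(-4))*2 = 48 - 12*2 = 48 - 24 = 24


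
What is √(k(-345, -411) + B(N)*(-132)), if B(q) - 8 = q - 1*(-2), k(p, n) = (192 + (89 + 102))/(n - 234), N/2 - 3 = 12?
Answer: I*√2196859035/645 ≈ 72.668*I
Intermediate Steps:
N = 30 (N = 6 + 2*12 = 6 + 24 = 30)
k(p, n) = 383/(-234 + n) (k(p, n) = (192 + 191)/(-234 + n) = 383/(-234 + n))
B(q) = 10 + q (B(q) = 8 + (q - 1*(-2)) = 8 + (q + 2) = 8 + (2 + q) = 10 + q)
√(k(-345, -411) + B(N)*(-132)) = √(383/(-234 - 411) + (10 + 30)*(-132)) = √(383/(-645) + 40*(-132)) = √(383*(-1/645) - 5280) = √(-383/645 - 5280) = √(-3405983/645) = I*√2196859035/645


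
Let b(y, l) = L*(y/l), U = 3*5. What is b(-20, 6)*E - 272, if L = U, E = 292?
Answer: -14872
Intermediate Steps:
U = 15
L = 15
b(y, l) = 15*y/l (b(y, l) = 15*(y/l) = 15*y/l)
b(-20, 6)*E - 272 = (15*(-20)/6)*292 - 272 = (15*(-20)*(⅙))*292 - 272 = -50*292 - 272 = -14600 - 272 = -14872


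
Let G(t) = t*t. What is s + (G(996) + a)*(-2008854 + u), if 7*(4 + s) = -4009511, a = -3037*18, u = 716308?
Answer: -8480979961239/7 ≈ -1.2116e+12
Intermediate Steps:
a = -54666
G(t) = t²
s = -4009539/7 (s = -4 + (⅐)*(-4009511) = -4 - 4009511/7 = -4009539/7 ≈ -5.7279e+5)
s + (G(996) + a)*(-2008854 + u) = -4009539/7 + (996² - 54666)*(-2008854 + 716308) = -4009539/7 + (992016 - 54666)*(-1292546) = -4009539/7 + 937350*(-1292546) = -4009539/7 - 1211567993100 = -8480979961239/7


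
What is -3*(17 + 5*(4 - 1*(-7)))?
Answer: -216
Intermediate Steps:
-3*(17 + 5*(4 - 1*(-7))) = -3*(17 + 5*(4 + 7)) = -3*(17 + 5*11) = -3*(17 + 55) = -3*72 = -216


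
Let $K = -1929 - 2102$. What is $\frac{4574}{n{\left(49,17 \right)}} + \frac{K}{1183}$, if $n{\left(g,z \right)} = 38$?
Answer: $\frac{2628932}{22477} \approx 116.96$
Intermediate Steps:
$K = -4031$
$\frac{4574}{n{\left(49,17 \right)}} + \frac{K}{1183} = \frac{4574}{38} - \frac{4031}{1183} = 4574 \cdot \frac{1}{38} - \frac{4031}{1183} = \frac{2287}{19} - \frac{4031}{1183} = \frac{2628932}{22477}$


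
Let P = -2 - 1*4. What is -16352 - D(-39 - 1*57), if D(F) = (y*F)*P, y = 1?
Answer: -16928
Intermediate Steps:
P = -6 (P = -2 - 4 = -6)
D(F) = -6*F (D(F) = (1*F)*(-6) = F*(-6) = -6*F)
-16352 - D(-39 - 1*57) = -16352 - (-6)*(-39 - 1*57) = -16352 - (-6)*(-39 - 57) = -16352 - (-6)*(-96) = -16352 - 1*576 = -16352 - 576 = -16928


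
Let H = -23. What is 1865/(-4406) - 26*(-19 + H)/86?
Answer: 2325481/189458 ≈ 12.274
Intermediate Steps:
1865/(-4406) - 26*(-19 + H)/86 = 1865/(-4406) - 26*(-19 - 23)/86 = 1865*(-1/4406) - 26*(-42)*(1/86) = -1865/4406 + 1092*(1/86) = -1865/4406 + 546/43 = 2325481/189458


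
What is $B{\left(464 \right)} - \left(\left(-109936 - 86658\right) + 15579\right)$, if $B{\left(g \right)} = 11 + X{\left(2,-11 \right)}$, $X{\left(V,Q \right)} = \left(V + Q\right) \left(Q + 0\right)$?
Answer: $181125$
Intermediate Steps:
$X{\left(V,Q \right)} = Q \left(Q + V\right)$ ($X{\left(V,Q \right)} = \left(Q + V\right) Q = Q \left(Q + V\right)$)
$B{\left(g \right)} = 110$ ($B{\left(g \right)} = 11 - 11 \left(-11 + 2\right) = 11 - -99 = 11 + 99 = 110$)
$B{\left(464 \right)} - \left(\left(-109936 - 86658\right) + 15579\right) = 110 - \left(\left(-109936 - 86658\right) + 15579\right) = 110 - \left(-196594 + 15579\right) = 110 - -181015 = 110 + 181015 = 181125$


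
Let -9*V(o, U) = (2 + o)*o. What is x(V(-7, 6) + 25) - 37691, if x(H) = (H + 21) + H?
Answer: -338650/9 ≈ -37628.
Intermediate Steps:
V(o, U) = -o*(2 + o)/9 (V(o, U) = -(2 + o)*o/9 = -o*(2 + o)/9)
x(H) = 21 + 2*H (x(H) = (21 + H) + H = 21 + 2*H)
x(V(-7, 6) + 25) - 37691 = (21 + 2*(-⅑*(-7)*(2 - 7) + 25)) - 37691 = (21 + 2*(-⅑*(-7)*(-5) + 25)) - 37691 = (21 + 2*(-35/9 + 25)) - 37691 = (21 + 2*(190/9)) - 37691 = (21 + 380/9) - 37691 = 569/9 - 37691 = -338650/9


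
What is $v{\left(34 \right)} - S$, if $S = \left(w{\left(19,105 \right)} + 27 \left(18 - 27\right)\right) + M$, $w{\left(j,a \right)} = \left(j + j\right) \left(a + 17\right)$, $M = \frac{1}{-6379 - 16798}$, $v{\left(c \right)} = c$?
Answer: $- \frac{101028542}{23177} \approx -4359.0$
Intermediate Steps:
$M = - \frac{1}{23177}$ ($M = \frac{1}{-23177} = - \frac{1}{23177} \approx -4.3146 \cdot 10^{-5}$)
$w{\left(j,a \right)} = 2 j \left(17 + a\right)$
$S = \frac{101816560}{23177}$ ($S = \left(2 \cdot 19 \left(17 + 105\right) + 27 \left(18 - 27\right)\right) - \frac{1}{23177} = \left(2 \cdot 19 \cdot 122 + 27 \left(-9\right)\right) - \frac{1}{23177} = \left(4636 - 243\right) - \frac{1}{23177} = 4393 - \frac{1}{23177} = \frac{101816560}{23177} \approx 4393.0$)
$v{\left(34 \right)} - S = 34 - \frac{101816560}{23177} = - \frac{101028542}{23177}$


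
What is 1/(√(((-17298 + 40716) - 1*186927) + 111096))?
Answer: -I*√52413/52413 ≈ -0.004368*I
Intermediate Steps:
1/(√(((-17298 + 40716) - 1*186927) + 111096)) = 1/(√((23418 - 186927) + 111096)) = 1/(√(-163509 + 111096)) = 1/(√(-52413)) = 1/(I*√52413) = -I*√52413/52413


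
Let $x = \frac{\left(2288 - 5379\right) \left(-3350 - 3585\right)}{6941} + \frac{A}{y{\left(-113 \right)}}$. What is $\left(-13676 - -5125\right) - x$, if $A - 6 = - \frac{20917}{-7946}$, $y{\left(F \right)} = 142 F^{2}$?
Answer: $- \frac{105815931720498311}{9091240595348} \approx -11639.0$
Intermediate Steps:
$A = \frac{68593}{7946}$ ($A = 6 - \frac{20917}{-7946} = 6 - - \frac{20917}{7946} = 6 + \frac{20917}{7946} = \frac{68593}{7946} \approx 8.6324$)
$x = \frac{28076733389677563}{9091240595348}$ ($x = \frac{\left(2288 - 5379\right) \left(-3350 - 3585\right)}{6941} + \frac{68593}{7946 \cdot 142 \left(-113\right)^{2}} = \left(-3091\right) \left(-6935\right) \frac{1}{6941} + \frac{68593}{7946 \cdot 142 \cdot 12769} = 21436085 \cdot \frac{1}{6941} + \frac{68593}{7946 \cdot 1813198} = \frac{1948735}{631} + \frac{68593}{7946} \cdot \frac{1}{1813198} = \frac{1948735}{631} + \frac{68593}{14407671308} = \frac{28076733389677563}{9091240595348} \approx 3088.3$)
$\left(-13676 - -5125\right) - x = \left(-13676 - -5125\right) - \frac{28076733389677563}{9091240595348} = \left(-13676 + 5125\right) - \frac{28076733389677563}{9091240595348} = -8551 - \frac{28076733389677563}{9091240595348} = - \frac{105815931720498311}{9091240595348}$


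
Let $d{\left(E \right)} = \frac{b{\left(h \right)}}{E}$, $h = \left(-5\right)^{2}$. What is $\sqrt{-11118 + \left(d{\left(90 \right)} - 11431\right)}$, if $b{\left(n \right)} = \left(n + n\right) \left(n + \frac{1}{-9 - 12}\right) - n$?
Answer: $\frac{i \sqrt{357772254}}{126} \approx 150.12 i$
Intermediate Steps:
$h = 25$
$b{\left(n \right)} = - n + 2 n \left(- \frac{1}{21} + n\right)$ ($b{\left(n \right)} = 2 n \left(n + \frac{1}{-21}\right) - n = 2 n \left(n - \frac{1}{21}\right) - n = 2 n \left(- \frac{1}{21} + n\right) - n = - n + 2 n \left(- \frac{1}{21} + n\right)$)
$d{\left(E \right)} = \frac{25675}{21 E}$ ($d{\left(E \right)} = \frac{\frac{1}{21} \cdot 25 \left(-23 + 42 \cdot 25\right)}{E} = \frac{\frac{1}{21} \cdot 25 \left(-23 + 1050\right)}{E} = \frac{\frac{1}{21} \cdot 25 \cdot 1027}{E} = \frac{25675}{21 E}$)
$\sqrt{-11118 + \left(d{\left(90 \right)} - 11431\right)} = \sqrt{-11118 + \left(\frac{25675}{21 \cdot 90} - 11431\right)} = \sqrt{-11118 + \left(\frac{25675}{21} \cdot \frac{1}{90} - 11431\right)} = \sqrt{-11118 + \left(\frac{5135}{378} - 11431\right)} = \sqrt{-11118 - \frac{4315783}{378}} = \sqrt{- \frac{8518387}{378}} = \frac{i \sqrt{357772254}}{126}$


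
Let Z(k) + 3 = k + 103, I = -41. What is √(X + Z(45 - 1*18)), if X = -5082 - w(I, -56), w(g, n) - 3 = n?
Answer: I*√4902 ≈ 70.014*I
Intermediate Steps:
w(g, n) = 3 + n
Z(k) = 100 + k (Z(k) = -3 + (k + 103) = -3 + (103 + k) = 100 + k)
X = -5029 (X = -5082 - (3 - 56) = -5082 - 1*(-53) = -5082 + 53 = -5029)
√(X + Z(45 - 1*18)) = √(-5029 + (100 + (45 - 1*18))) = √(-5029 + (100 + (45 - 18))) = √(-5029 + (100 + 27)) = √(-5029 + 127) = √(-4902) = I*√4902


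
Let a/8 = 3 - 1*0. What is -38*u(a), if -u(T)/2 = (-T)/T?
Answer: -76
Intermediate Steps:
a = 24 (a = 8*(3 - 1*0) = 8*(3 + 0) = 8*3 = 24)
u(T) = 2 (u(T) = -2*(-T)/T = -2*(-1) = 2)
-38*u(a) = -38*2 = -76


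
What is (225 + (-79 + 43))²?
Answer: 35721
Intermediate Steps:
(225 + (-79 + 43))² = (225 - 36)² = 189² = 35721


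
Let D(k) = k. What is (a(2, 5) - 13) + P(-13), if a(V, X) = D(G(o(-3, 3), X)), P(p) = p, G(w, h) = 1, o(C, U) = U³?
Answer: -25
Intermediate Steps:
a(V, X) = 1
(a(2, 5) - 13) + P(-13) = (1 - 13) - 13 = -12 - 13 = -25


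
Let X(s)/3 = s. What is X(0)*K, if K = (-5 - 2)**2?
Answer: 0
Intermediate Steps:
X(s) = 3*s
K = 49 (K = (-7)**2 = 49)
X(0)*K = (3*0)*49 = 0*49 = 0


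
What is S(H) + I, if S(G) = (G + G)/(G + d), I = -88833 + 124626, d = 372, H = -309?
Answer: 751447/21 ≈ 35783.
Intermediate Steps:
I = 35793
S(G) = 2*G/(372 + G) (S(G) = (G + G)/(G + 372) = (2*G)/(372 + G) = 2*G/(372 + G))
S(H) + I = 2*(-309)/(372 - 309) + 35793 = 2*(-309)/63 + 35793 = 2*(-309)*(1/63) + 35793 = -206/21 + 35793 = 751447/21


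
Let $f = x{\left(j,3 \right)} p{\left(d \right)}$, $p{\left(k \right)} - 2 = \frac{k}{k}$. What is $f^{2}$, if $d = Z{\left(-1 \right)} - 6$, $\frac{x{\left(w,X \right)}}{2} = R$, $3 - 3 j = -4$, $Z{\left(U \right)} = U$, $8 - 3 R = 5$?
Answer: $36$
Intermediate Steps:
$R = 1$ ($R = \frac{8}{3} - \frac{5}{3} = 1$)
$j = \frac{7}{3}$ ($j = 1 - - \frac{4}{3} = 1 + \frac{4}{3} = \frac{7}{3} \approx 2.3333$)
$x{\left(w,X \right)} = 2$ ($x{\left(w,X \right)} = 2 \cdot 1 = 2$)
$d = -7$ ($d = -1 - 6 = -7$)
$p{\left(k \right)} = 3$ ($p{\left(k \right)} = 2 + \frac{k}{k} = 2 + 1 = 3$)
$f = 6$ ($f = 2 \cdot 3 = 6$)
$f^{2} = 6^{2} = 36$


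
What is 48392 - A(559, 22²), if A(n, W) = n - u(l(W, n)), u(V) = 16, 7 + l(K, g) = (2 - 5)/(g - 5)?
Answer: 47849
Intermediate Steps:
l(K, g) = -7 - 3/(-5 + g) (l(K, g) = -7 + (2 - 5)/(g - 5) = -7 - 3/(-5 + g))
A(n, W) = -16 + n (A(n, W) = n - 1*16 = n - 16 = -16 + n)
48392 - A(559, 22²) = 48392 - (-16 + 559) = 48392 - 1*543 = 48392 - 543 = 47849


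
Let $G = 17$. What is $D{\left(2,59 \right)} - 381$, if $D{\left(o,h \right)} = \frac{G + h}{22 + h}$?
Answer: $- \frac{30785}{81} \approx -380.06$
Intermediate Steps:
$D{\left(o,h \right)} = \frac{17 + h}{22 + h}$
$D{\left(2,59 \right)} - 381 = \frac{17 + 59}{22 + 59} - 381 = \frac{1}{81} \cdot 76 - 381 = \frac{76}{81} - 381 = - \frac{30785}{81}$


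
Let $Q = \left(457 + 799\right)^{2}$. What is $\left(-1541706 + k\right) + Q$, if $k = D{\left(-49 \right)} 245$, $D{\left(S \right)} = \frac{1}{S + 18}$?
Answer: $\frac{1110485}{31} \approx 35822.0$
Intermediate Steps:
$D{\left(S \right)} = \frac{1}{18 + S}$
$Q = 1577536$ ($Q = 1256^{2} = 1577536$)
$k = - \frac{245}{31}$ ($k = \frac{1}{18 - 49} \cdot 245 = \frac{1}{-31} \cdot 245 = \left(- \frac{1}{31}\right) 245 = - \frac{245}{31} \approx -7.9032$)
$\left(-1541706 + k\right) + Q = \left(-1541706 - \frac{245}{31}\right) + 1577536 = - \frac{47793131}{31} + 1577536 = \frac{1110485}{31}$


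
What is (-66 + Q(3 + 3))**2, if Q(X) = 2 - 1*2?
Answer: 4356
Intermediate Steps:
Q(X) = 0 (Q(X) = 2 - 2 = 0)
(-66 + Q(3 + 3))**2 = (-66 + 0)**2 = (-66)**2 = 4356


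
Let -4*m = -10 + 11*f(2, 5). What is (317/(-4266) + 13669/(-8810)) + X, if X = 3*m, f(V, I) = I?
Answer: -1329546499/37583460 ≈ -35.376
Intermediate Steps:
m = -45/4 (m = -(-10 + 11*5)/4 = -(-10 + 55)/4 = -¼*45 = -45/4 ≈ -11.250)
X = -135/4 (X = 3*(-45/4) = -135/4 ≈ -33.750)
(317/(-4266) + 13669/(-8810)) + X = (317/(-4266) + 13669/(-8810)) - 135/4 = (317*(-1/4266) + 13669*(-1/8810)) - 135/4 = (-317/4266 - 13669/8810) - 135/4 = -15276181/9395865 - 135/4 = -1329546499/37583460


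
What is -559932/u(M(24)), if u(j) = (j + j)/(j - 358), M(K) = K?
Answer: 7792387/2 ≈ 3.8962e+6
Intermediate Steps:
u(j) = 2*j/(-358 + j) (u(j) = (2*j)/(-358 + j) = 2*j/(-358 + j))
-559932/u(M(24)) = -559932/(2*24/(-358 + 24)) = -559932/(2*24/(-334)) = -559932/(2*24*(-1/334)) = -559932/(-24/167) = -559932*(-167/24) = 7792387/2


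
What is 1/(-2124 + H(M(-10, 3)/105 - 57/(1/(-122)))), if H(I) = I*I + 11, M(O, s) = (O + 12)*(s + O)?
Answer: 225/10879683439 ≈ 2.0681e-8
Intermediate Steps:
M(O, s) = (12 + O)*(O + s)
H(I) = 11 + I**2 (H(I) = I**2 + 11 = 11 + I**2)
1/(-2124 + H(M(-10, 3)/105 - 57/(1/(-122)))) = 1/(-2124 + (11 + (((-10)**2 + 12*(-10) + 12*3 - 10*3)/105 - 57/(1/(-122)))**2)) = 1/(-2124 + (11 + ((100 - 120 + 36 - 30)*(1/105) - 57/(-1/122))**2)) = 1/(-2124 + (11 + (-14*1/105 - 57*(-122))**2)) = 1/(-2124 + (11 + (-2/15 + 6954)**2)) = 1/(-2124 + (11 + (104308/15)**2)) = 1/(-2124 + (11 + 10880158864/225)) = 1/(-2124 + 10880161339/225) = 1/(10879683439/225) = 225/10879683439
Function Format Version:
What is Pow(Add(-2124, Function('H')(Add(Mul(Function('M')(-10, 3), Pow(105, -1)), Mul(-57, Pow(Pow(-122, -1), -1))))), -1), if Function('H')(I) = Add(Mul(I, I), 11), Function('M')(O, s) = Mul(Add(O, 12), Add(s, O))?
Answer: Rational(225, 10879683439) ≈ 2.0681e-8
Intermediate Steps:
Function('M')(O, s) = Mul(Add(12, O), Add(O, s))
Function('H')(I) = Add(11, Pow(I, 2)) (Function('H')(I) = Add(Pow(I, 2), 11) = Add(11, Pow(I, 2)))
Pow(Add(-2124, Function('H')(Add(Mul(Function('M')(-10, 3), Pow(105, -1)), Mul(-57, Pow(Pow(-122, -1), -1))))), -1) = Pow(Add(-2124, Add(11, Pow(Add(Mul(Add(Pow(-10, 2), Mul(12, -10), Mul(12, 3), Mul(-10, 3)), Pow(105, -1)), Mul(-57, Pow(Pow(-122, -1), -1))), 2))), -1) = Pow(Add(-2124, Add(11, Pow(Add(Mul(Add(100, -120, 36, -30), Rational(1, 105)), Mul(-57, Pow(Rational(-1, 122), -1))), 2))), -1) = Pow(Add(-2124, Add(11, Pow(Add(Mul(-14, Rational(1, 105)), Mul(-57, -122)), 2))), -1) = Pow(Add(-2124, Add(11, Pow(Add(Rational(-2, 15), 6954), 2))), -1) = Pow(Add(-2124, Add(11, Pow(Rational(104308, 15), 2))), -1) = Pow(Add(-2124, Add(11, Rational(10880158864, 225))), -1) = Pow(Add(-2124, Rational(10880161339, 225)), -1) = Pow(Rational(10879683439, 225), -1) = Rational(225, 10879683439)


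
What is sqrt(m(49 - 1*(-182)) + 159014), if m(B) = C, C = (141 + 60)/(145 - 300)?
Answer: sqrt(3820280195)/155 ≈ 398.76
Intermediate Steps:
C = -201/155 (C = 201/(-155) = 201*(-1/155) = -201/155 ≈ -1.2968)
m(B) = -201/155
sqrt(m(49 - 1*(-182)) + 159014) = sqrt(-201/155 + 159014) = sqrt(24646969/155) = sqrt(3820280195)/155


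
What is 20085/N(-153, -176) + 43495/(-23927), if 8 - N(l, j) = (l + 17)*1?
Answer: 158103505/1148496 ≈ 137.66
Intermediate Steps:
N(l, j) = -9 - l (N(l, j) = 8 - (l + 17) = 8 - (17 + l) = 8 + (-17 - l) = -9 - l)
20085/N(-153, -176) + 43495/(-23927) = 20085/(-9 - 1*(-153)) + 43495/(-23927) = 20085/(-9 + 153) + 43495*(-1/23927) = 20085/144 - 43495/23927 = 20085*(1/144) - 43495/23927 = 6695/48 - 43495/23927 = 158103505/1148496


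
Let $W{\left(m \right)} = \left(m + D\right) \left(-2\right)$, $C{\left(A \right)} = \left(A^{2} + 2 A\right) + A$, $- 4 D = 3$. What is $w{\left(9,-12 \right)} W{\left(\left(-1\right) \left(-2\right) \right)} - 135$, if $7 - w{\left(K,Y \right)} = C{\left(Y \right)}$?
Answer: $\frac{235}{2} \approx 117.5$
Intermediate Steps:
$D = - \frac{3}{4}$ ($D = \left(- \frac{1}{4}\right) 3 = - \frac{3}{4} \approx -0.75$)
$C{\left(A \right)} = A^{2} + 3 A$
$w{\left(K,Y \right)} = 7 - Y \left(3 + Y\right)$
$W{\left(m \right)} = \frac{3}{2} - 2 m$ ($W{\left(m \right)} = \left(m - \frac{3}{4}\right) \left(-2\right) = \left(- \frac{3}{4} + m\right) \left(-2\right) = \frac{3}{2} - 2 m$)
$w{\left(9,-12 \right)} W{\left(\left(-1\right) \left(-2\right) \right)} - 135 = \left(7 - - 12 \left(3 - 12\right)\right) \left(\frac{3}{2} - 2 \left(\left(-1\right) \left(-2\right)\right)\right) - 135 = \left(7 - \left(-12\right) \left(-9\right)\right) \left(\frac{3}{2} - 4\right) - 135 = \left(7 - 108\right) \left(\frac{3}{2} - 4\right) - 135 = \left(-101\right) \left(- \frac{5}{2}\right) - 135 = \frac{505}{2} - 135 = \frac{235}{2}$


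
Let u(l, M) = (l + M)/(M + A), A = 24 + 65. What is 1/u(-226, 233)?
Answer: 46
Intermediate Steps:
A = 89
u(l, M) = (M + l)/(89 + M) (u(l, M) = (l + M)/(M + 89) = (M + l)/(89 + M))
1/u(-226, 233) = 1/((233 - 226)/(89 + 233)) = 1/(7/322) = 1/((1/322)*7) = 1/(1/46) = 46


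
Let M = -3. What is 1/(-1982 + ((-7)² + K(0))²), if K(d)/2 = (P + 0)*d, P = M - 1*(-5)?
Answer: 1/419 ≈ 0.0023866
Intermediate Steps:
P = 2 (P = -3 - 1*(-5) = -3 + 5 = 2)
K(d) = 4*d (K(d) = 2*((2 + 0)*d) = 2*(2*d) = 4*d)
1/(-1982 + ((-7)² + K(0))²) = 1/(-1982 + ((-7)² + 4*0)²) = 1/(-1982 + (49 + 0)²) = 1/(-1982 + 49²) = 1/(-1982 + 2401) = 1/419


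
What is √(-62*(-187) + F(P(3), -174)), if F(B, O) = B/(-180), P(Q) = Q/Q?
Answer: √10434595/30 ≈ 107.68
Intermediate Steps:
P(Q) = 1
F(B, O) = -B/180 (F(B, O) = B*(-1/180) = -B/180)
√(-62*(-187) + F(P(3), -174)) = √(-62*(-187) - 1/180*1) = √(11594 - 1/180) = √(2086919/180) = √10434595/30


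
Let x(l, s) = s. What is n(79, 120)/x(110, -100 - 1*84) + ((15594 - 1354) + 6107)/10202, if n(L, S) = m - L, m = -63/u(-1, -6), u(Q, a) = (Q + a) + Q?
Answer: 17877861/7508672 ≈ 2.3810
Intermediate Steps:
u(Q, a) = a + 2*Q
m = 63/8 (m = -63/(-6 + 2*(-1)) = -63/(-6 - 2) = -63/(-8) = -63*(-⅛) = 63/8 ≈ 7.8750)
n(L, S) = 63/8 - L
n(79, 120)/x(110, -100 - 1*84) + ((15594 - 1354) + 6107)/10202 = (63/8 - 1*79)/(-100 - 1*84) + ((15594 - 1354) + 6107)/10202 = (63/8 - 79)/(-100 - 84) + (14240 + 6107)*(1/10202) = -569/8/(-184) + 20347*(1/10202) = -569/8*(-1/184) + 20347/10202 = 569/1472 + 20347/10202 = 17877861/7508672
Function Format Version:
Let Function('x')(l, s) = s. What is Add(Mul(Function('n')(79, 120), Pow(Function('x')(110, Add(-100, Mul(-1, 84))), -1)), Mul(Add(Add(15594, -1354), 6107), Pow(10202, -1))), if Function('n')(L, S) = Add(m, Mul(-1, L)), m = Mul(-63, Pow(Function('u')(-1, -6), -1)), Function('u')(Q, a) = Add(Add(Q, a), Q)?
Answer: Rational(17877861, 7508672) ≈ 2.3810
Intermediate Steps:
Function('u')(Q, a) = Add(a, Mul(2, Q))
m = Rational(63, 8) (m = Mul(-63, Pow(Add(-6, Mul(2, -1)), -1)) = Mul(-63, Pow(Add(-6, -2), -1)) = Mul(-63, Pow(-8, -1)) = Mul(-63, Rational(-1, 8)) = Rational(63, 8) ≈ 7.8750)
Function('n')(L, S) = Add(Rational(63, 8), Mul(-1, L))
Add(Mul(Function('n')(79, 120), Pow(Function('x')(110, Add(-100, Mul(-1, 84))), -1)), Mul(Add(Add(15594, -1354), 6107), Pow(10202, -1))) = Add(Mul(Add(Rational(63, 8), Mul(-1, 79)), Pow(Add(-100, Mul(-1, 84)), -1)), Mul(Add(Add(15594, -1354), 6107), Pow(10202, -1))) = Add(Mul(Add(Rational(63, 8), -79), Pow(Add(-100, -84), -1)), Mul(Add(14240, 6107), Rational(1, 10202))) = Add(Mul(Rational(-569, 8), Pow(-184, -1)), Mul(20347, Rational(1, 10202))) = Add(Mul(Rational(-569, 8), Rational(-1, 184)), Rational(20347, 10202)) = Add(Rational(569, 1472), Rational(20347, 10202)) = Rational(17877861, 7508672)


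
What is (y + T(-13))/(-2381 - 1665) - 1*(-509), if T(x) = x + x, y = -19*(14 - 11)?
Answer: 2059497/4046 ≈ 509.02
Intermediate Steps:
y = -57 (y = -19*3 = -57)
T(x) = 2*x
(y + T(-13))/(-2381 - 1665) - 1*(-509) = (-57 + 2*(-13))/(-2381 - 1665) - 1*(-509) = (-57 - 26)/(-4046) + 509 = -83*(-1/4046) + 509 = 83/4046 + 509 = 2059497/4046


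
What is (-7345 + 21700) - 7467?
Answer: 6888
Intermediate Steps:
(-7345 + 21700) - 7467 = 14355 - 7467 = 6888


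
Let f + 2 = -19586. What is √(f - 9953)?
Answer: I*√29541 ≈ 171.88*I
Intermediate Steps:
f = -19588 (f = -2 - 19586 = -19588)
√(f - 9953) = √(-19588 - 9953) = √(-29541) = I*√29541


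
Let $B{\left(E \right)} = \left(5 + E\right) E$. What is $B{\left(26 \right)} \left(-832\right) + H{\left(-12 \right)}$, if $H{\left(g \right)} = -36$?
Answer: $-670628$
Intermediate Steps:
$B{\left(E \right)} = E \left(5 + E\right)$
$B{\left(26 \right)} \left(-832\right) + H{\left(-12 \right)} = 26 \left(5 + 26\right) \left(-832\right) - 36 = 26 \cdot 31 \left(-832\right) - 36 = 806 \left(-832\right) - 36 = -670592 - 36 = -670628$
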